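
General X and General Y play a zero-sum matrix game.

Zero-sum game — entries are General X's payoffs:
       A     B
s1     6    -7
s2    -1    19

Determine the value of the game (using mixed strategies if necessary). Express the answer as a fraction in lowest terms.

Row minima are -7 and -1, so General X's maximin is -1; column maxima are 6 and 19, so General Y's minimax is 6. These differ, so the equilibrium is in mixed strategies.
Let General X play s1 with probability p. General Y is indifferent when 6p − (1−p) = −7p + 19(1−p), giving p = 20/33.
Let General Y play A with probability q. General X is indifferent when 6q − 7(1−q) = −q + 19(1−q), giving q = 26/33.
The value is 6·(26/33) + (-7)·(7/33) = 107/33.

107/33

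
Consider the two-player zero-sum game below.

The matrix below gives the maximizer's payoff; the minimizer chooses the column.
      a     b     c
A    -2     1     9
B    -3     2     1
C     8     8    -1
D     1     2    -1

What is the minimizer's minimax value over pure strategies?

8

The worst case (largest entry) in each column is a: 8, b: 8, c: 9.
The best (smallest) of these is 8.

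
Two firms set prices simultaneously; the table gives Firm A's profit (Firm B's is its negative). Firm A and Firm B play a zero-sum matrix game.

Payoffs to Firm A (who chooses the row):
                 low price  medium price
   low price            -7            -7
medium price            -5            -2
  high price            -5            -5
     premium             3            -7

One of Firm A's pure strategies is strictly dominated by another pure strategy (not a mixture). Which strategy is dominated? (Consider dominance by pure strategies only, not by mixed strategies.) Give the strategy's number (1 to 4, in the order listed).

1

Compare low price with medium price: -5 > -7, -2 > -7.
So medium price strictly dominates low price for Firm A; low price is strictly dominated.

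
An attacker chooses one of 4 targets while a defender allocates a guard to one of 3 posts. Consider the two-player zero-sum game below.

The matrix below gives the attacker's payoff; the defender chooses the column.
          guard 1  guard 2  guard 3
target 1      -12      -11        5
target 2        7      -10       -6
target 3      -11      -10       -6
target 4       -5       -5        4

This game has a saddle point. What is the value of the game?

-5

Row minima: -12, -10, -11, -5 → the attacker's maximin is -5.
Column maxima: 7, -5, 5 → the defender's minimax is -5.
They coincide at (target 4, guard 2), so the value is -5.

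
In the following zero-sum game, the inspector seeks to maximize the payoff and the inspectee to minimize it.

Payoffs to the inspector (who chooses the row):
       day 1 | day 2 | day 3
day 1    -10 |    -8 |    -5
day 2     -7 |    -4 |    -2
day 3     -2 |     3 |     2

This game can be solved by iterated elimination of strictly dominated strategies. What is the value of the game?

Row day 2 is strictly dominated by row day 3 (-2>-7, 3>-4, 2>-2); eliminate day 2.
Column day 3 is strictly dominated by day 1 for the inspectee (-10<-5, -2<2); eliminate day 3.
Column day 2 is strictly dominated by day 1 for the inspectee (-10<-8, -2<3); eliminate day 2.
Row day 1 is strictly dominated by row day 3 (-2>-10); eliminate day 1.
Only (day 3, day 1) remains, with payoff -2.

-2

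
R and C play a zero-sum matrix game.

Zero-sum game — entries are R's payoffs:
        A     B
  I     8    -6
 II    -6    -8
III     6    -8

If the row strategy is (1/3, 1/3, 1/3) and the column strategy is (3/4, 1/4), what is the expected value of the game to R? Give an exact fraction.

1/6

Against (3/4, 1/4), each row's expected payoff is I: 9/2; II: -13/2; III: 5/2.
Taking the (1/3, 1/3, 1/3)-weighted average: (1/3)·(9/2) + (1/3)·(-13/2) + (1/3)·(5/2) = 1/6.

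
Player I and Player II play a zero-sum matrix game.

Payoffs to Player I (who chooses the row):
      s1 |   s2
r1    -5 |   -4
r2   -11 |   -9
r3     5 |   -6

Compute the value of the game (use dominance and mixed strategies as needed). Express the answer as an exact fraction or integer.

-25/6

Row r2 is strictly dominated by row r1, so Player I never plays it.
The remaining 2×2 game on (r1, r3) × (s1, s2) has no saddle point. Let Player I play r1 with probability p; indifference gives −5p + 5(1−p) = −4p − 6(1−p), so p = 11/12.
Similarly Player II's optimal q on s1 is 1/6, and the value is -5·(1/6) + (-4)·(5/6) = -25/6.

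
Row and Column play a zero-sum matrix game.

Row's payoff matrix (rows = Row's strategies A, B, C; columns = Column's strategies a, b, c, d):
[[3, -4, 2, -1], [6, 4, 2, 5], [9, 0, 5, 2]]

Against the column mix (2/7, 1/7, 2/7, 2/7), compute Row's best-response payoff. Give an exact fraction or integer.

A: (3)·(2/7) + (-4)·(1/7) + (2)·(2/7) + (-1)·(2/7) = 4/7.
B: (6)·(2/7) + (4)·(1/7) + (2)·(2/7) + (5)·(2/7) = 30/7.
C: (9)·(2/7) + (0)·(1/7) + (5)·(2/7) + (2)·(2/7) = 32/7.
The best pure response is C with expected payoff 32/7.

32/7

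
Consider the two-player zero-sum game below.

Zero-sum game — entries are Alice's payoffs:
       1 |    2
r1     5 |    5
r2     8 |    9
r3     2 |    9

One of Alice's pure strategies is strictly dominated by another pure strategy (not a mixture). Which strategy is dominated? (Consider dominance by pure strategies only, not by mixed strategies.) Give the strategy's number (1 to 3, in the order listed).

1

Compare r1 with r2: 8 > 5, 9 > 5.
So r2 strictly dominates r1 for Alice; r1 is strictly dominated.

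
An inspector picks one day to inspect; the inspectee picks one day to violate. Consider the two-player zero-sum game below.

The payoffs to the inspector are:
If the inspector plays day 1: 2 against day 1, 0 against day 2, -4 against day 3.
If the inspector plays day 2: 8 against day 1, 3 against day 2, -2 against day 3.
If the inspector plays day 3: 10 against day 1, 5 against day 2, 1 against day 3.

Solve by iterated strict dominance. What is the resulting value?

1

Row day 2 is strictly dominated by row day 3 (10>8, 5>3, 1>-2); eliminate day 2.
Column day 1 is strictly dominated by day 2 for the inspectee (0<2, 5<10); eliminate day 1.
Row day 1 is strictly dominated by row day 3 (5>0, 1>-4); eliminate day 1.
Column day 2 is strictly dominated by day 3 for the inspectee (1<5); eliminate day 2.
Only (day 3, day 3) remains, with payoff 1.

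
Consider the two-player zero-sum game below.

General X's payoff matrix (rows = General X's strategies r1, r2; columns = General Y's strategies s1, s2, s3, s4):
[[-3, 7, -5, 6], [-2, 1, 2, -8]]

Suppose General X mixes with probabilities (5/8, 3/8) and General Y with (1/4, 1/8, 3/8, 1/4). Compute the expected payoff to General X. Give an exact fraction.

-49/64

Against (1/4, 1/8, 3/8, 1/4), each row's expected payoff is r1: -1/4; r2: -13/8.
Taking the (5/8, 3/8)-weighted average: (5/8)·(-1/4) + (3/8)·(-13/8) = -49/64.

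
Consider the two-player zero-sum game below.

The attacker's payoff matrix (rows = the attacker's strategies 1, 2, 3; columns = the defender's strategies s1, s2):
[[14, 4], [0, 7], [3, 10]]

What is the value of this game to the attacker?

Row 2 is strictly dominated by row 3, so the attacker never plays it.
The remaining 2×2 game on (1, 3) × (s1, s2) has no saddle point. Let the attacker play 1 with probability p; indifference gives 14p + 3(1−p) = 4p + 10(1−p), so p = 7/17.
Similarly the defender's optimal q on s1 is 6/17, and the value is 14·(6/17) + (4)·(11/17) = 128/17.

128/17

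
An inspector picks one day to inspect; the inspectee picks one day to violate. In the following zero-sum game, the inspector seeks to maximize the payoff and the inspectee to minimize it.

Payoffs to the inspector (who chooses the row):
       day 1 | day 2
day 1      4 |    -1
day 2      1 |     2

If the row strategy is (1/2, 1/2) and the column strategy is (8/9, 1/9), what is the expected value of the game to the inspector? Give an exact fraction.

Against (8/9, 1/9), each row's expected payoff is day 1: 31/9; day 2: 10/9.
Taking the (1/2, 1/2)-weighted average: (1/2)·(31/9) + (1/2)·(10/9) = 41/18.

41/18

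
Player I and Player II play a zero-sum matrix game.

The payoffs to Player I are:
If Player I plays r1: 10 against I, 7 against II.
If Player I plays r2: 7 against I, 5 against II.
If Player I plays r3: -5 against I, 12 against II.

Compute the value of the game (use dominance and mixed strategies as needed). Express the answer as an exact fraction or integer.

31/4

Row r2 is strictly dominated by row r1, so Player I never plays it.
The remaining 2×2 game on (r1, r3) × (I, II) has no saddle point. Let Player I play r1 with probability p; indifference gives 10p − 5(1−p) = 7p + 12(1−p), so p = 17/20.
Similarly Player II's optimal q on I is 1/4, and the value is 10·(1/4) + (7)·(3/4) = 31/4.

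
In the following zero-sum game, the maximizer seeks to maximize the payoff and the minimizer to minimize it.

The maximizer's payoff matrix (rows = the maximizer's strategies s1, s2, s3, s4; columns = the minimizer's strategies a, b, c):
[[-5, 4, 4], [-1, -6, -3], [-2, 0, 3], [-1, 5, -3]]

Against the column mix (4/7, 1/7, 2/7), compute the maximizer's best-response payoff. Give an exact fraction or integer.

-2/7

s1: (-5)·(4/7) + (4)·(1/7) + (4)·(2/7) = -8/7.
s2: (-1)·(4/7) + (-6)·(1/7) + (-3)·(2/7) = -16/7.
s3: (-2)·(4/7) + (0)·(1/7) + (3)·(2/7) = -2/7.
s4: (-1)·(4/7) + (5)·(1/7) + (-3)·(2/7) = -5/7.
The best pure response is s3 with expected payoff -2/7.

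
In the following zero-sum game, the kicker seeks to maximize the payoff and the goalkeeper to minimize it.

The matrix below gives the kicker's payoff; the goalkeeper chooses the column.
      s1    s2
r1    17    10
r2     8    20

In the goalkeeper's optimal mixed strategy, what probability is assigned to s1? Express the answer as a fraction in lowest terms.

10/19

Row minima are 10 and 8, so the kicker's maximin is 10; column maxima are 17 and 20, so the goalkeeper's minimax is 17. These differ, so the equilibrium is in mixed strategies.
Let the goalkeeper play s1 with probability q. The kicker is indifferent when 17q + 10(1−q) = 8q + 20(1−q), giving q = 10/19.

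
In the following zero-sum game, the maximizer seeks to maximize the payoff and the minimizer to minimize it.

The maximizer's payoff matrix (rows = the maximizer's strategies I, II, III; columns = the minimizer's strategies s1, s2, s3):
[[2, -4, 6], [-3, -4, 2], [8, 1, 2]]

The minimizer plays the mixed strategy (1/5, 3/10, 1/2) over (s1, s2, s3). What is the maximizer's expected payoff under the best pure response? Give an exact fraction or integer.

29/10

I: (2)·(1/5) + (-4)·(3/10) + (6)·(1/2) = 11/5.
II: (-3)·(1/5) + (-4)·(3/10) + (2)·(1/2) = -4/5.
III: (8)·(1/5) + (1)·(3/10) + (2)·(1/2) = 29/10.
The best pure response is III with expected payoff 29/10.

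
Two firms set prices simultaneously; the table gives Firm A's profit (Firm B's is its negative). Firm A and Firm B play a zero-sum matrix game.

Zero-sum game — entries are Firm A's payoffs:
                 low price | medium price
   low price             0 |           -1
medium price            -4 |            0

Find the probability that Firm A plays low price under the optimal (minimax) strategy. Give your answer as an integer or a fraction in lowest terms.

4/5

Row minima are -1 and -4, so Firm A's maximin is -1; column maxima are 0 and 0, so Firm B's minimax is 0. These differ, so the equilibrium is in mixed strategies.
Let Firm A play low price with probability p. Firm B is indifferent when −4(1−p) = −p, giving p = 4/5.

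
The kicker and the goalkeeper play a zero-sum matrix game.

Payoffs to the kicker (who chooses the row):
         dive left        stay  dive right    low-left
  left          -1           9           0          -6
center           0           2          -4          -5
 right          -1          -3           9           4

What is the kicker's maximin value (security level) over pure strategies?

-3

The worst-case payoff for each row is left: -6, center: -5, right: -3.
The best of these is -3.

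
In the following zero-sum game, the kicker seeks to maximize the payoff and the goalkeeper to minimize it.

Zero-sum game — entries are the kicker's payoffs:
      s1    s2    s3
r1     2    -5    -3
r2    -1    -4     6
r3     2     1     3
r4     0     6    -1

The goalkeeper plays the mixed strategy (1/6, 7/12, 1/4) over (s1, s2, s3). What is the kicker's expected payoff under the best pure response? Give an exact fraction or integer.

13/4

r1: (2)·(1/6) + (-5)·(7/12) + (-3)·(1/4) = -10/3.
r2: (-1)·(1/6) + (-4)·(7/12) + (6)·(1/4) = -1.
r3: (2)·(1/6) + (1)·(7/12) + (3)·(1/4) = 5/3.
r4: (0)·(1/6) + (6)·(7/12) + (-1)·(1/4) = 13/4.
The best pure response is r4 with expected payoff 13/4.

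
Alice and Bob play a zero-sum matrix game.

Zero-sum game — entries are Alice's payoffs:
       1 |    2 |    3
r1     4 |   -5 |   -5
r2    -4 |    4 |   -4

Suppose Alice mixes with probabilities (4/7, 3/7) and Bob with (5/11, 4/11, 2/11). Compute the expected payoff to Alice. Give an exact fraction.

Against (5/11, 4/11, 2/11), each row's expected payoff is r1: -10/11; r2: -12/11.
Taking the (4/7, 3/7)-weighted average: (4/7)·(-10/11) + (3/7)·(-12/11) = -76/77.

-76/77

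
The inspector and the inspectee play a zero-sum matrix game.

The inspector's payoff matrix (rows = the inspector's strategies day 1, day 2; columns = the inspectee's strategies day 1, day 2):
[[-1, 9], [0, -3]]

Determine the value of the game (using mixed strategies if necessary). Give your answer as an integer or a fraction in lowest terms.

-3/13

Row minima are -1 and -3, so the inspector's maximin is -1; column maxima are 0 and 9, so the inspectee's minimax is 0. These differ, so the equilibrium is in mixed strategies.
Let the inspector play day 1 with probability p. The inspectee is indifferent when −p = 9p − 3(1−p), giving p = 3/13.
Let the inspectee play day 1 with probability q. The inspector is indifferent when −q + 9(1−q) = −3(1−q), giving q = 12/13.
The value is -1·(12/13) + (9)·(1/13) = -3/13.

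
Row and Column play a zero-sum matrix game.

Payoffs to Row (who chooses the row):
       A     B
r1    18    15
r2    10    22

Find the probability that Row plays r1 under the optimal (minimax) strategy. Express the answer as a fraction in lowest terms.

Row minima are 15 and 10, so Row's maximin is 15; column maxima are 18 and 22, so Column's minimax is 18. These differ, so the equilibrium is in mixed strategies.
Let Row play r1 with probability p. Column is indifferent when 18p + 10(1−p) = 15p + 22(1−p), giving p = 4/5.

4/5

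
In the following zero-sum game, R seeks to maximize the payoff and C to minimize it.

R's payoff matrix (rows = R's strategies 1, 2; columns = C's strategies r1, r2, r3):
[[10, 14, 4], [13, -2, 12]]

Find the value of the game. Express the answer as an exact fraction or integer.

22/3

Column r1 is strictly dominated by r3 for C (it gives R more in every row).
The remaining 2×2 game on (1, 2) × (r2, r3) has no saddle point. Let R play 1 with probability p; indifference gives 14p − 2(1−p) = 4p + 12(1−p), so p = 7/12.
Similarly C's optimal q on r2 is 1/3, and the value is 14·(1/3) + (4)·(2/3) = 22/3.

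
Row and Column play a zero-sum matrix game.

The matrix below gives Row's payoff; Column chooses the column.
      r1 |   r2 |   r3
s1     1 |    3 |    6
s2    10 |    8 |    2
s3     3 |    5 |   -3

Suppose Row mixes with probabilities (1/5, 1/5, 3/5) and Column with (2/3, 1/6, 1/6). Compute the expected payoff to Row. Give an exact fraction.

Against (2/3, 1/6, 1/6), each row's expected payoff is s1: 13/6; s2: 25/3; s3: 7/3.
Taking the (1/5, 1/5, 3/5)-weighted average: (1/5)·(13/6) + (1/5)·(25/3) + (3/5)·(7/3) = 7/2.

7/2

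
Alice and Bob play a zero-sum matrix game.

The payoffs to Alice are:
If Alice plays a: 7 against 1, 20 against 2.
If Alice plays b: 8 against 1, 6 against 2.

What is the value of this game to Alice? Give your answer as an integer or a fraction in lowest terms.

118/15

Row minima are 7 and 6, so Alice's maximin is 7; column maxima are 8 and 20, so Bob's minimax is 8. These differ, so the equilibrium is in mixed strategies.
Let Alice play a with probability p. Bob is indifferent when 7p + 8(1−p) = 20p + 6(1−p), giving p = 2/15.
Let Bob play 1 with probability q. Alice is indifferent when 7q + 20(1−q) = 8q + 6(1−q), giving q = 14/15.
The value is 7·(14/15) + (20)·(1/15) = 118/15.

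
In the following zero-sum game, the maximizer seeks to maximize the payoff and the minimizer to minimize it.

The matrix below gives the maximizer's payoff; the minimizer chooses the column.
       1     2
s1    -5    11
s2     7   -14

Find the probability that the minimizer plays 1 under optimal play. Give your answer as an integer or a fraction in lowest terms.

25/37

Row minima are -5 and -14, so the maximizer's maximin is -5; column maxima are 7 and 11, so the minimizer's minimax is 7. These differ, so the equilibrium is in mixed strategies.
Let the minimizer play 1 with probability q. The maximizer is indifferent when −5q + 11(1−q) = 7q − 14(1−q), giving q = 25/37.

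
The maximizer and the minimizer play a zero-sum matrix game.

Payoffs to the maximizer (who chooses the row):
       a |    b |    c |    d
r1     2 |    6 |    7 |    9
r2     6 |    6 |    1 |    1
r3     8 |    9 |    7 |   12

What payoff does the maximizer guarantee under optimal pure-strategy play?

Row minima: 2, 1, 7 → the maximizer's maximin is 7.
Column maxima: 8, 9, 7, 12 → the minimizer's minimax is 7.
They coincide at (r3, c), so the value is 7.

7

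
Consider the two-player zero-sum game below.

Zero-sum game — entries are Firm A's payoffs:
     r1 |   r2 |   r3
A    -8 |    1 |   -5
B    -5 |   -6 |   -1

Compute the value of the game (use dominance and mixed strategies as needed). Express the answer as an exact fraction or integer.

Column r3 is strictly dominated by r1 for Firm B (it gives Firm A more in every row).
The remaining 2×2 game on (A, B) × (r1, r2) has no saddle point. Let Firm A play A with probability p; indifference gives −8p − 5(1−p) = p − 6(1−p), so p = 1/10.
Similarly Firm B's optimal q on r1 is 7/10, and the value is -8·(7/10) + (1)·(3/10) = -53/10.

-53/10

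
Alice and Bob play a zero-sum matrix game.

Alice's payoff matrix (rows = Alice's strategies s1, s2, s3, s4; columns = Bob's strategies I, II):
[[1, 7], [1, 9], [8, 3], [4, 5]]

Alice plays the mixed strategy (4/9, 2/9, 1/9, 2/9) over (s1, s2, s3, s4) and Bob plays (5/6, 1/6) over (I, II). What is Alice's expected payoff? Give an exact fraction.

Against (5/6, 1/6), each row's expected payoff is s1: 2; s2: 7/3; s3: 43/6; s4: 25/6.
Taking the (4/9, 2/9, 1/9, 2/9)-weighted average: (4/9)·(2) + (2/9)·(7/3) + (1/9)·(43/6) + (2/9)·(25/6) = 169/54.

169/54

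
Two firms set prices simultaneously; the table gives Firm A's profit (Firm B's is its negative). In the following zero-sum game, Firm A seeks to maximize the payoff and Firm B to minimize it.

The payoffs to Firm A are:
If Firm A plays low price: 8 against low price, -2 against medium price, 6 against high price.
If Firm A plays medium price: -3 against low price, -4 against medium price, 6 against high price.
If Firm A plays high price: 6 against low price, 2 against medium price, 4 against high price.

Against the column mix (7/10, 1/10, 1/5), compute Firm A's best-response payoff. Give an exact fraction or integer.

33/5

low price: (8)·(7/10) + (-2)·(1/10) + (6)·(1/5) = 33/5.
medium price: (-3)·(7/10) + (-4)·(1/10) + (6)·(1/5) = -13/10.
high price: (6)·(7/10) + (2)·(1/10) + (4)·(1/5) = 26/5.
The best pure response is low price with expected payoff 33/5.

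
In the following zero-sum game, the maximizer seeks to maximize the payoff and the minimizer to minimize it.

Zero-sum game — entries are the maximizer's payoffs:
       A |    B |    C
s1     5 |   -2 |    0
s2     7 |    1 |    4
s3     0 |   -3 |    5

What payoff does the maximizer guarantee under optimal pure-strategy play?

1

Row minima: -2, 1, -3 → the maximizer's maximin is 1.
Column maxima: 7, 1, 5 → the minimizer's minimax is 1.
They coincide at (s2, B), so the value is 1.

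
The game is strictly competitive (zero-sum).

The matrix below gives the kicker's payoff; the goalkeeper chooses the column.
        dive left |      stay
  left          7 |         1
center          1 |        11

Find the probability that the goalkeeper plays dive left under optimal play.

Row minima are 1 and 1, so the kicker's maximin is 1; column maxima are 7 and 11, so the goalkeeper's minimax is 7. These differ, so the equilibrium is in mixed strategies.
Let the goalkeeper play dive left with probability q. The kicker is indifferent when 7q + (1−q) = q + 11(1−q), giving q = 5/8.

5/8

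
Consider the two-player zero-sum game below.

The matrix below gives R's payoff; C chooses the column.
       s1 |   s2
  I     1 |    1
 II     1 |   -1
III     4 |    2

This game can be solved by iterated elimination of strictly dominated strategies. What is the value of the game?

Row I is strictly dominated by row III (4>1, 2>1); eliminate I.
Column s1 is strictly dominated by s2 for C (-1<1, 2<4); eliminate s1.
Row II is strictly dominated by row III (2>-1); eliminate II.
Only (III, s2) remains, with payoff 2.

2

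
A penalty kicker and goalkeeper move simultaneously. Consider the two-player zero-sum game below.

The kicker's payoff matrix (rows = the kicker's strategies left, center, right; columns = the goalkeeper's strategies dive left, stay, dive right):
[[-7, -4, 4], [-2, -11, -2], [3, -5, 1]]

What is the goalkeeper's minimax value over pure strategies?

The worst case (largest entry) in each column is dive left: 3, stay: -4, dive right: 4.
The best (smallest) of these is -4.

-4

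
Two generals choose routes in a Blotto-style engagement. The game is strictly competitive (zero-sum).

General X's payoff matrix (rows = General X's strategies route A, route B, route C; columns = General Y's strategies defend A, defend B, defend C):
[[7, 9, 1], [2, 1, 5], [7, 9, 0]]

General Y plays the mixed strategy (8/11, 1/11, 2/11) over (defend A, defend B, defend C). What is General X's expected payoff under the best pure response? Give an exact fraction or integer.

67/11

route A: (7)·(8/11) + (9)·(1/11) + (1)·(2/11) = 67/11.
route B: (2)·(8/11) + (1)·(1/11) + (5)·(2/11) = 27/11.
route C: (7)·(8/11) + (9)·(1/11) + (0)·(2/11) = 65/11.
The best pure response is route A with expected payoff 67/11.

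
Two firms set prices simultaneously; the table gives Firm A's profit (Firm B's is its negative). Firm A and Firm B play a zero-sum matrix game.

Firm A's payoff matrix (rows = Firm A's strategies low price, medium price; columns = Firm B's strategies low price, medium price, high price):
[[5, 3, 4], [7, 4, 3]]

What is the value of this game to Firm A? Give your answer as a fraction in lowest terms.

7/2

Column low price is strictly dominated by high price for Firm B (it gives Firm A more in every row).
The remaining 2×2 game on (low price, medium price) × (medium price, high price) has no saddle point. Let Firm A play low price with probability p; indifference gives 3p + 4(1−p) = 4p + 3(1−p), so p = 1/2.
Similarly Firm B's optimal q on medium price is 1/2, and the value is 3·(1/2) + (4)·(1/2) = 7/2.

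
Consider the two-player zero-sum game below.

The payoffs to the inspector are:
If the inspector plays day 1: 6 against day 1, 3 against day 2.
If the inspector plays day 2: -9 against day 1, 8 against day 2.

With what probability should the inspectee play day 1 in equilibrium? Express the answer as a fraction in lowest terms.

1/4

Row minima are 3 and -9, so the inspector's maximin is 3; column maxima are 6 and 8, so the inspectee's minimax is 6. These differ, so the equilibrium is in mixed strategies.
Let the inspectee play day 1 with probability q. The inspector is indifferent when 6q + 3(1−q) = −9q + 8(1−q), giving q = 1/4.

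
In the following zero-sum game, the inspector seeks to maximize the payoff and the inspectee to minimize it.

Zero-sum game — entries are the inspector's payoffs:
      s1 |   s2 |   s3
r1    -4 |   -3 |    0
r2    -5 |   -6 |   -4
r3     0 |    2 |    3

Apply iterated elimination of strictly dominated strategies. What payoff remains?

Row r2 is strictly dominated by row r1 (-4>-5, -3>-6, 0>-4); eliminate r2.
Row r1 is strictly dominated by row r3 (0>-4, 2>-3, 3>0); eliminate r1.
Column s2 is strictly dominated by s1 for the inspectee (0<2); eliminate s2.
Column s3 is strictly dominated by s1 for the inspectee (0<3); eliminate s3.
Only (r3, s1) remains, with payoff 0.

0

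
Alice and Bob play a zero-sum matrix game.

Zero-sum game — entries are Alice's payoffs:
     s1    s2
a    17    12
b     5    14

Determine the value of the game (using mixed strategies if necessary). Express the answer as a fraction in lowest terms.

Row minima are 12 and 5, so Alice's maximin is 12; column maxima are 17 and 14, so Bob's minimax is 14. These differ, so the equilibrium is in mixed strategies.
Let Alice play a with probability p. Bob is indifferent when 17p + 5(1−p) = 12p + 14(1−p), giving p = 9/14.
Let Bob play s1 with probability q. Alice is indifferent when 17q + 12(1−q) = 5q + 14(1−q), giving q = 1/7.
The value is 17·(1/7) + (12)·(6/7) = 89/7.

89/7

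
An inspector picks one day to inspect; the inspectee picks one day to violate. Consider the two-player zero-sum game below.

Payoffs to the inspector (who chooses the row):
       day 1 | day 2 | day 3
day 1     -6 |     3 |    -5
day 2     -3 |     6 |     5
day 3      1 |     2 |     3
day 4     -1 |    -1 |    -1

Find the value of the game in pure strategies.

Row minima: -6, -3, 1, -1 → the inspector's maximin is 1.
Column maxima: 1, 6, 5 → the inspectee's minimax is 1.
They coincide at (day 3, day 1), so the value is 1.

1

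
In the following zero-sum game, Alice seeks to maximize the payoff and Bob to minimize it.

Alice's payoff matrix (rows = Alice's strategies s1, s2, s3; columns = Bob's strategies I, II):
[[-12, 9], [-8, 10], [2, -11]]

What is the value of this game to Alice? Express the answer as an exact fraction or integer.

Row s1 is strictly dominated by row s2, so Alice never plays it.
The remaining 2×2 game on (s2, s3) × (I, II) has no saddle point. Let Alice play s2 with probability p; indifference gives −8p + 2(1−p) = 10p − 11(1−p), so p = 13/31.
Similarly Bob's optimal q on I is 21/31, and the value is -8·(21/31) + (10)·(10/31) = -68/31.

-68/31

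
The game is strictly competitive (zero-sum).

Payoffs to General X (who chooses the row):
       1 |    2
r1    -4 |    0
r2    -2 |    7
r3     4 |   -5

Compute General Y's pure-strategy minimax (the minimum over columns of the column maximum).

4

The worst case (largest entry) in each column is 1: 4, 2: 7.
The best (smallest) of these is 4.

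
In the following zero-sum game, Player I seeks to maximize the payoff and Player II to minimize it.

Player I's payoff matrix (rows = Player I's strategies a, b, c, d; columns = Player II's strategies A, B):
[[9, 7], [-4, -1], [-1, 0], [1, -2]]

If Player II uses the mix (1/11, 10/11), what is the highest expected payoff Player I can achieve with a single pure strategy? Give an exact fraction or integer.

79/11

a: (9)·(1/11) + (7)·(10/11) = 79/11.
b: (-4)·(1/11) + (-1)·(10/11) = -14/11.
c: (-1)·(1/11) + (0)·(10/11) = -1/11.
d: (1)·(1/11) + (-2)·(10/11) = -19/11.
The best pure response is a with expected payoff 79/11.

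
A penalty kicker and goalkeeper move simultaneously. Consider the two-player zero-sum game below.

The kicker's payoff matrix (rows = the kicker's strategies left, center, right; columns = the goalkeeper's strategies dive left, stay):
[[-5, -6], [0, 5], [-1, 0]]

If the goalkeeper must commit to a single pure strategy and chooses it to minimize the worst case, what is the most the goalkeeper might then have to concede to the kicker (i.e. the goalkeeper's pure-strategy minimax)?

The worst case (largest entry) in each column is dive left: 0, stay: 5.
The best (smallest) of these is 0.

0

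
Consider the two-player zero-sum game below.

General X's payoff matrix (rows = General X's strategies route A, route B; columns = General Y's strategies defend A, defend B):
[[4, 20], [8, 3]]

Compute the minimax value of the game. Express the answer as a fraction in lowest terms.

Row minima are 4 and 3, so General X's maximin is 4; column maxima are 8 and 20, so General Y's minimax is 8. These differ, so the equilibrium is in mixed strategies.
Let General X play route A with probability p. General Y is indifferent when 4p + 8(1−p) = 20p + 3(1−p), giving p = 5/21.
Let General Y play defend A with probability q. General X is indifferent when 4q + 20(1−q) = 8q + 3(1−q), giving q = 17/21.
The value is 4·(17/21) + (20)·(4/21) = 148/21.

148/21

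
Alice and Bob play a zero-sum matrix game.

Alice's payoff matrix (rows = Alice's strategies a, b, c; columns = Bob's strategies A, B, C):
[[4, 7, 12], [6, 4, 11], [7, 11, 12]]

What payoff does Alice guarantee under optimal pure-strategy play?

Row minima: 4, 4, 7 → Alice's maximin is 7.
Column maxima: 7, 11, 12 → Bob's minimax is 7.
They coincide at (c, A), so the value is 7.

7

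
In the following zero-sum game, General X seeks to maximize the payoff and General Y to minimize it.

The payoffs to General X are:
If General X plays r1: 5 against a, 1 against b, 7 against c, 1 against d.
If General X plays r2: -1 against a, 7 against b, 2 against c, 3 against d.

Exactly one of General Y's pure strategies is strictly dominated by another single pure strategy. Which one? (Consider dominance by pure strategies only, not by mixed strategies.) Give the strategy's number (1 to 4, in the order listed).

General Y prefers columns that give General X less. Compare c with a: 5 < 7, -1 < 2.
So a strictly dominates c for General Y; c is strictly dominated.

3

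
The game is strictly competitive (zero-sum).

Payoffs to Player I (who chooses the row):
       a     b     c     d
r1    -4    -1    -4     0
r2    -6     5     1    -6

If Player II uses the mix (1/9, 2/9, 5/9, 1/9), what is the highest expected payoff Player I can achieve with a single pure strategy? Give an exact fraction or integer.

r1: (-4)·(1/9) + (-1)·(2/9) + (-4)·(5/9) + (0)·(1/9) = -26/9.
r2: (-6)·(1/9) + (5)·(2/9) + (1)·(5/9) + (-6)·(1/9) = 1/3.
The best pure response is r2 with expected payoff 1/3.

1/3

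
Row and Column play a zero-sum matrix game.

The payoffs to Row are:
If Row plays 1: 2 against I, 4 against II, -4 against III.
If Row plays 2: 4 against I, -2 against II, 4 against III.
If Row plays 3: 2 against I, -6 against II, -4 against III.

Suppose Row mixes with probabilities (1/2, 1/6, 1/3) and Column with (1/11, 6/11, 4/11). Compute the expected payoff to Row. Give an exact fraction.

Against (1/11, 6/11, 4/11), each row's expected payoff is 1: 10/11; 2: 8/11; 3: -50/11.
Taking the (1/2, 1/6, 1/3)-weighted average: (1/2)·(10/11) + (1/6)·(8/11) + (1/3)·(-50/11) = -31/33.

-31/33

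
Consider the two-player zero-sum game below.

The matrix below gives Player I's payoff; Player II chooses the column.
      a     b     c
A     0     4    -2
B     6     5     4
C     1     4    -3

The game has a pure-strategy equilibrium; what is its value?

4

Row minima: -2, 4, -3 → Player I's maximin is 4.
Column maxima: 6, 5, 4 → Player II's minimax is 4.
They coincide at (B, c), so the value is 4.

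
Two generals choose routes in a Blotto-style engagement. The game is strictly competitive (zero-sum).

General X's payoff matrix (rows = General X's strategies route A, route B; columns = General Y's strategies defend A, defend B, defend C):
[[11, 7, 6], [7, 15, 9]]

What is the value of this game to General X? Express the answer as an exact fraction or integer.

Column defend B is strictly dominated by defend C for General Y (it gives General X more in every row).
The remaining 2×2 game on (route A, route B) × (defend A, defend C) has no saddle point. Let General X play route A with probability p; indifference gives 11p + 7(1−p) = 6p + 9(1−p), so p = 2/7.
Similarly General Y's optimal q on defend A is 3/7, and the value is 11·(3/7) + (6)·(4/7) = 57/7.

57/7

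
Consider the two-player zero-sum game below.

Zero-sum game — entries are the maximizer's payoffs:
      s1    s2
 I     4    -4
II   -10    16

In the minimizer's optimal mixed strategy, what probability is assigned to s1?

10/17

Row minima are -4 and -10, so the maximizer's maximin is -4; column maxima are 4 and 16, so the minimizer's minimax is 4. These differ, so the equilibrium is in mixed strategies.
Let the minimizer play s1 with probability q. The maximizer is indifferent when 4q − 4(1−q) = −10q + 16(1−q), giving q = 10/17.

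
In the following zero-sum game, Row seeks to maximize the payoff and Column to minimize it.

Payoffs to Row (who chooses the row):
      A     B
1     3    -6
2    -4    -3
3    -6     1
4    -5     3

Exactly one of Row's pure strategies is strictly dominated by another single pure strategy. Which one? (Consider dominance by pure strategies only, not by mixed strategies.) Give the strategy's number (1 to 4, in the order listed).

3

Compare 3 with 4: -5 > -6, 3 > 1.
So 4 strictly dominates 3 for Row; 3 is strictly dominated.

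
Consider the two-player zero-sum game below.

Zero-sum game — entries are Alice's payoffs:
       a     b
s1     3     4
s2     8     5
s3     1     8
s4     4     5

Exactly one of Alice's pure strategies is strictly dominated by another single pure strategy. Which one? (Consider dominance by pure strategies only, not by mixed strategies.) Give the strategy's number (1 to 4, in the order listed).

Compare s1 with s2: 8 > 3, 5 > 4.
So s2 strictly dominates s1 for Alice; s1 is strictly dominated.

1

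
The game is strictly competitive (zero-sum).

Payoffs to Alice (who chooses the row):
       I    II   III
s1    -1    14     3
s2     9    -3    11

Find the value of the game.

41/9

Column III is strictly dominated by I for Bob (it gives Alice more in every row).
The remaining 2×2 game on (s1, s2) × (I, II) has no saddle point. Let Alice play s1 with probability p; indifference gives −p + 9(1−p) = 14p − 3(1−p), so p = 4/9.
Similarly Bob's optimal q on I is 17/27, and the value is -1·(17/27) + (14)·(10/27) = 41/9.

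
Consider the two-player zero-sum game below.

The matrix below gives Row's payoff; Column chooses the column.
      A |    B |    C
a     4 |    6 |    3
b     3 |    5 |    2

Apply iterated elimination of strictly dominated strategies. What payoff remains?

3

Row b is strictly dominated by row a (4>3, 6>5, 3>2); eliminate b.
Column B is strictly dominated by A for Column (4<6); eliminate B.
Column A is strictly dominated by C for Column (3<4); eliminate A.
Only (a, C) remains, with payoff 3.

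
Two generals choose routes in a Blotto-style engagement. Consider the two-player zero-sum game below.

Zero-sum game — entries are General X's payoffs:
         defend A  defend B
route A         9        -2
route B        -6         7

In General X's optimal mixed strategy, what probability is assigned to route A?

Row minima are -2 and -6, so General X's maximin is -2; column maxima are 9 and 7, so General Y's minimax is 7. These differ, so the equilibrium is in mixed strategies.
Let General X play route A with probability p. General Y is indifferent when 9p − 6(1−p) = −2p + 7(1−p), giving p = 13/24.

13/24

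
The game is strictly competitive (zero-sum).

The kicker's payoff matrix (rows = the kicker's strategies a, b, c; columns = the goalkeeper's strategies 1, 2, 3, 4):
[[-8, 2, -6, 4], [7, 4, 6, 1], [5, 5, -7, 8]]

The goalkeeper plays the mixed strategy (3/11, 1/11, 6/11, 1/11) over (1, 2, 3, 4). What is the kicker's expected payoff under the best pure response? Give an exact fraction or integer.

62/11

a: (-8)·(3/11) + (2)·(1/11) + (-6)·(6/11) + (4)·(1/11) = -54/11.
b: (7)·(3/11) + (4)·(1/11) + (6)·(6/11) + (1)·(1/11) = 62/11.
c: (5)·(3/11) + (5)·(1/11) + (-7)·(6/11) + (8)·(1/11) = -14/11.
The best pure response is b with expected payoff 62/11.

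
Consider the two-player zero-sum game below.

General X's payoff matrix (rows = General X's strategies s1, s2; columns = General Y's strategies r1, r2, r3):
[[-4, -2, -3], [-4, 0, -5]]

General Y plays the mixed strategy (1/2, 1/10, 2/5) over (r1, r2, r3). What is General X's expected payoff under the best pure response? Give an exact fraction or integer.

-17/5

s1: (-4)·(1/2) + (-2)·(1/10) + (-3)·(2/5) = -17/5.
s2: (-4)·(1/2) + (0)·(1/10) + (-5)·(2/5) = -4.
The best pure response is s1 with expected payoff -17/5.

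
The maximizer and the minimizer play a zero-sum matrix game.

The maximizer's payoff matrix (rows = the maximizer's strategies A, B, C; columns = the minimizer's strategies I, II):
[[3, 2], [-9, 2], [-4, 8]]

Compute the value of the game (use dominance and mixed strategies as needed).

32/13

Row B is strictly dominated by row C, so the maximizer never plays it.
The remaining 2×2 game on (A, C) × (I, II) has no saddle point. Let the maximizer play A with probability p; indifference gives 3p − 4(1−p) = 2p + 8(1−p), so p = 12/13.
Similarly the minimizer's optimal q on I is 6/13, and the value is 3·(6/13) + (2)·(7/13) = 32/13.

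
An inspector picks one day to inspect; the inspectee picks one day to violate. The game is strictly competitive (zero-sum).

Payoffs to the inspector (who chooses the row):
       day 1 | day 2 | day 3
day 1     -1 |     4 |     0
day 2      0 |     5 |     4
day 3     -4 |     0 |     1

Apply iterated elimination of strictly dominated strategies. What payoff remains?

Row day 1 is strictly dominated by row day 2 (0>-1, 5>4, 4>0); eliminate day 1.
Column day 3 is strictly dominated by day 1 for the inspectee (0<4, -4<1); eliminate day 3.
Column day 2 is strictly dominated by day 1 for the inspectee (0<5, -4<0); eliminate day 2.
Row day 3 is strictly dominated by row day 2 (0>-4); eliminate day 3.
Only (day 2, day 1) remains, with payoff 0.

0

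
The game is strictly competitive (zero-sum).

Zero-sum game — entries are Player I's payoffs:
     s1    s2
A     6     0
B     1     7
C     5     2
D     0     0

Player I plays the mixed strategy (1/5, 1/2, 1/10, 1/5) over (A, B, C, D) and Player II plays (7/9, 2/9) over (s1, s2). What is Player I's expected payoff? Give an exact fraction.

Against (7/9, 2/9), each row's expected payoff is A: 14/3; B: 7/3; C: 13/3; D: 0.
Taking the (1/5, 1/2, 1/10, 1/5)-weighted average: (1/5)·(14/3) + (1/2)·(7/3) + (1/10)·(13/3) + (1/5)·(0) = 38/15.

38/15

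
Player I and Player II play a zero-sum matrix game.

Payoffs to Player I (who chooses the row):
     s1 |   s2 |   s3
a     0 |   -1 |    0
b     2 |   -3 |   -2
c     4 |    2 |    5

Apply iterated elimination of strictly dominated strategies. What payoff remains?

2

Column s3 is strictly dominated by s2 for Player II (-1<0, -3<-2, 2<5); eliminate s3.
Row b is strictly dominated by row c (4>2, 2>-3); eliminate b.
Column s1 is strictly dominated by s2 for Player II (-1<0, 2<4); eliminate s1.
Row a is strictly dominated by row c (2>-1); eliminate a.
Only (c, s2) remains, with payoff 2.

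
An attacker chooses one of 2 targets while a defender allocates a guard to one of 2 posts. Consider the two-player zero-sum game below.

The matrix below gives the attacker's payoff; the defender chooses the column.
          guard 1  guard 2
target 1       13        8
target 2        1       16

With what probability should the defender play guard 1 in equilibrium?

2/5

Row minima are 8 and 1, so the attacker's maximin is 8; column maxima are 13 and 16, so the defender's minimax is 13. These differ, so the equilibrium is in mixed strategies.
Let the defender play guard 1 with probability q. The attacker is indifferent when 13q + 8(1−q) = q + 16(1−q), giving q = 2/5.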